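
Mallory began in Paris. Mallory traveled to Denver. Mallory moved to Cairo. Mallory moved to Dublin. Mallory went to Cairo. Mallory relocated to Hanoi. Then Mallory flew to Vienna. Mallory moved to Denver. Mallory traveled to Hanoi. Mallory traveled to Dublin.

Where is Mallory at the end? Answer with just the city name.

Tracking Mallory's location:
Start: Mallory is in Paris.
After move 1: Paris -> Denver. Mallory is in Denver.
After move 2: Denver -> Cairo. Mallory is in Cairo.
After move 3: Cairo -> Dublin. Mallory is in Dublin.
After move 4: Dublin -> Cairo. Mallory is in Cairo.
After move 5: Cairo -> Hanoi. Mallory is in Hanoi.
After move 6: Hanoi -> Vienna. Mallory is in Vienna.
After move 7: Vienna -> Denver. Mallory is in Denver.
After move 8: Denver -> Hanoi. Mallory is in Hanoi.
After move 9: Hanoi -> Dublin. Mallory is in Dublin.

Answer: Dublin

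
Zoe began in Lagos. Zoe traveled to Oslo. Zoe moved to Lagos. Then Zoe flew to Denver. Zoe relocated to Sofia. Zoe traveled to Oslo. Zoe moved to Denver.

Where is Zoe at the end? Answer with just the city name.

Answer: Denver

Derivation:
Tracking Zoe's location:
Start: Zoe is in Lagos.
After move 1: Lagos -> Oslo. Zoe is in Oslo.
After move 2: Oslo -> Lagos. Zoe is in Lagos.
After move 3: Lagos -> Denver. Zoe is in Denver.
After move 4: Denver -> Sofia. Zoe is in Sofia.
After move 5: Sofia -> Oslo. Zoe is in Oslo.
After move 6: Oslo -> Denver. Zoe is in Denver.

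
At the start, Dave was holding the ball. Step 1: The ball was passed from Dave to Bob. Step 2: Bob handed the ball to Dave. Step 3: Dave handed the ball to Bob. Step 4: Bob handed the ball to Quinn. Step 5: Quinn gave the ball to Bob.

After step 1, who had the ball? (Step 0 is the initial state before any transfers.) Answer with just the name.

Answer: Bob

Derivation:
Tracking the ball holder through step 1:
After step 0 (start): Dave
After step 1: Bob

At step 1, the holder is Bob.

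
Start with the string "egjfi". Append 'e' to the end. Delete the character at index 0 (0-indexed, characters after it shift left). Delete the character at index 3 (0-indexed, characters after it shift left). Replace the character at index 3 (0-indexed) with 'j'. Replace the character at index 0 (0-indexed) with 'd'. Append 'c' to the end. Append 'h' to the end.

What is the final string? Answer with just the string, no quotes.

Applying each edit step by step:
Start: "egjfi"
Op 1 (append 'e'): "egjfi" -> "egjfie"
Op 2 (delete idx 0 = 'e'): "egjfie" -> "gjfie"
Op 3 (delete idx 3 = 'i'): "gjfie" -> "gjfe"
Op 4 (replace idx 3: 'e' -> 'j'): "gjfe" -> "gjfj"
Op 5 (replace idx 0: 'g' -> 'd'): "gjfj" -> "djfj"
Op 6 (append 'c'): "djfj" -> "djfjc"
Op 7 (append 'h'): "djfjc" -> "djfjch"

Answer: djfjch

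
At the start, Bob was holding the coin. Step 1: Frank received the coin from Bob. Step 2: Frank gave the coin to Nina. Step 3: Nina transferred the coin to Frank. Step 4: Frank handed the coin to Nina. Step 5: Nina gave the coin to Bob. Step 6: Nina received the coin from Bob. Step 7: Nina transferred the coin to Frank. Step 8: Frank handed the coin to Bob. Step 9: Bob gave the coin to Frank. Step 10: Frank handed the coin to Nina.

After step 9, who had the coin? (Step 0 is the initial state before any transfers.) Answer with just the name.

Tracking the coin holder through step 9:
After step 0 (start): Bob
After step 1: Frank
After step 2: Nina
After step 3: Frank
After step 4: Nina
After step 5: Bob
After step 6: Nina
After step 7: Frank
After step 8: Bob
After step 9: Frank

At step 9, the holder is Frank.

Answer: Frank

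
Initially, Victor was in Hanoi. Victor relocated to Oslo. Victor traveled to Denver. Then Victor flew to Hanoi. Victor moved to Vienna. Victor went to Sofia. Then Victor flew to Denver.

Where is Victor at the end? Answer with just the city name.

Answer: Denver

Derivation:
Tracking Victor's location:
Start: Victor is in Hanoi.
After move 1: Hanoi -> Oslo. Victor is in Oslo.
After move 2: Oslo -> Denver. Victor is in Denver.
After move 3: Denver -> Hanoi. Victor is in Hanoi.
After move 4: Hanoi -> Vienna. Victor is in Vienna.
After move 5: Vienna -> Sofia. Victor is in Sofia.
After move 6: Sofia -> Denver. Victor is in Denver.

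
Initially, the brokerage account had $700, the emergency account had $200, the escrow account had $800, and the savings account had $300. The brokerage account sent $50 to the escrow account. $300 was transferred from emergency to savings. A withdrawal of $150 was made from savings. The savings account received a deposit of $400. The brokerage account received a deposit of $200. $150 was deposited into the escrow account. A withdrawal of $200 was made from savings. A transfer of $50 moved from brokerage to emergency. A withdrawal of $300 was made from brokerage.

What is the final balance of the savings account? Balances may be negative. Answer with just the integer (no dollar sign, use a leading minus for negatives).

Answer: 650

Derivation:
Tracking account balances step by step:
Start: brokerage=700, emergency=200, escrow=800, savings=300
Event 1 (transfer 50 brokerage -> escrow): brokerage: 700 - 50 = 650, escrow: 800 + 50 = 850. Balances: brokerage=650, emergency=200, escrow=850, savings=300
Event 2 (transfer 300 emergency -> savings): emergency: 200 - 300 = -100, savings: 300 + 300 = 600. Balances: brokerage=650, emergency=-100, escrow=850, savings=600
Event 3 (withdraw 150 from savings): savings: 600 - 150 = 450. Balances: brokerage=650, emergency=-100, escrow=850, savings=450
Event 4 (deposit 400 to savings): savings: 450 + 400 = 850. Balances: brokerage=650, emergency=-100, escrow=850, savings=850
Event 5 (deposit 200 to brokerage): brokerage: 650 + 200 = 850. Balances: brokerage=850, emergency=-100, escrow=850, savings=850
Event 6 (deposit 150 to escrow): escrow: 850 + 150 = 1000. Balances: brokerage=850, emergency=-100, escrow=1000, savings=850
Event 7 (withdraw 200 from savings): savings: 850 - 200 = 650. Balances: brokerage=850, emergency=-100, escrow=1000, savings=650
Event 8 (transfer 50 brokerage -> emergency): brokerage: 850 - 50 = 800, emergency: -100 + 50 = -50. Balances: brokerage=800, emergency=-50, escrow=1000, savings=650
Event 9 (withdraw 300 from brokerage): brokerage: 800 - 300 = 500. Balances: brokerage=500, emergency=-50, escrow=1000, savings=650

Final balance of savings: 650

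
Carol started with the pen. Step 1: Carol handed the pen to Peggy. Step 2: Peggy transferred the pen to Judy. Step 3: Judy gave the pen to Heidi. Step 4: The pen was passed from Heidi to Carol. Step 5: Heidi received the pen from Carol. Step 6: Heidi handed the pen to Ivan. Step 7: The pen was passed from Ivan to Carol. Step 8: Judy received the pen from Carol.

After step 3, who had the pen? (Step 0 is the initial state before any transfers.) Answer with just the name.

Tracking the pen holder through step 3:
After step 0 (start): Carol
After step 1: Peggy
After step 2: Judy
After step 3: Heidi

At step 3, the holder is Heidi.

Answer: Heidi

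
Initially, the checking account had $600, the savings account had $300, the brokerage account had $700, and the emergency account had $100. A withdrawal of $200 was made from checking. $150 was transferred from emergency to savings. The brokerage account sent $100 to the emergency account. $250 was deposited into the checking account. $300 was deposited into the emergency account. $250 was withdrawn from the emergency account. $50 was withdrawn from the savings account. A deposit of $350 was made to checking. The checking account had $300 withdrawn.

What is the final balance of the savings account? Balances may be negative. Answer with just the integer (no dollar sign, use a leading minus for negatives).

Answer: 400

Derivation:
Tracking account balances step by step:
Start: checking=600, savings=300, brokerage=700, emergency=100
Event 1 (withdraw 200 from checking): checking: 600 - 200 = 400. Balances: checking=400, savings=300, brokerage=700, emergency=100
Event 2 (transfer 150 emergency -> savings): emergency: 100 - 150 = -50, savings: 300 + 150 = 450. Balances: checking=400, savings=450, brokerage=700, emergency=-50
Event 3 (transfer 100 brokerage -> emergency): brokerage: 700 - 100 = 600, emergency: -50 + 100 = 50. Balances: checking=400, savings=450, brokerage=600, emergency=50
Event 4 (deposit 250 to checking): checking: 400 + 250 = 650. Balances: checking=650, savings=450, brokerage=600, emergency=50
Event 5 (deposit 300 to emergency): emergency: 50 + 300 = 350. Balances: checking=650, savings=450, brokerage=600, emergency=350
Event 6 (withdraw 250 from emergency): emergency: 350 - 250 = 100. Balances: checking=650, savings=450, brokerage=600, emergency=100
Event 7 (withdraw 50 from savings): savings: 450 - 50 = 400. Balances: checking=650, savings=400, brokerage=600, emergency=100
Event 8 (deposit 350 to checking): checking: 650 + 350 = 1000. Balances: checking=1000, savings=400, brokerage=600, emergency=100
Event 9 (withdraw 300 from checking): checking: 1000 - 300 = 700. Balances: checking=700, savings=400, brokerage=600, emergency=100

Final balance of savings: 400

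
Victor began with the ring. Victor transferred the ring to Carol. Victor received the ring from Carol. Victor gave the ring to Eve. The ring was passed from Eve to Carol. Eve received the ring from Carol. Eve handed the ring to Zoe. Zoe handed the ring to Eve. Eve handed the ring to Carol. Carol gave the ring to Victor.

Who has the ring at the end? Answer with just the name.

Answer: Victor

Derivation:
Tracking the ring through each event:
Start: Victor has the ring.
After event 1: Carol has the ring.
After event 2: Victor has the ring.
After event 3: Eve has the ring.
After event 4: Carol has the ring.
After event 5: Eve has the ring.
After event 6: Zoe has the ring.
After event 7: Eve has the ring.
After event 8: Carol has the ring.
After event 9: Victor has the ring.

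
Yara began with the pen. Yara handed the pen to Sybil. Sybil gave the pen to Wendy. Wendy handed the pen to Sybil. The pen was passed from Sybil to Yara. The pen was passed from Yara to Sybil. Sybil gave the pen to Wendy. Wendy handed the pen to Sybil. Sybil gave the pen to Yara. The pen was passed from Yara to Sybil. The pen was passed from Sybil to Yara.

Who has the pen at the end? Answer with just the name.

Tracking the pen through each event:
Start: Yara has the pen.
After event 1: Sybil has the pen.
After event 2: Wendy has the pen.
After event 3: Sybil has the pen.
After event 4: Yara has the pen.
After event 5: Sybil has the pen.
After event 6: Wendy has the pen.
After event 7: Sybil has the pen.
After event 8: Yara has the pen.
After event 9: Sybil has the pen.
After event 10: Yara has the pen.

Answer: Yara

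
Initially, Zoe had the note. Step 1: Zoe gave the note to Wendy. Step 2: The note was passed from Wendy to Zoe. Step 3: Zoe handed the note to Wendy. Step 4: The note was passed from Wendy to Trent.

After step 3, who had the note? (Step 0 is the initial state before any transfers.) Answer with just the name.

Answer: Wendy

Derivation:
Tracking the note holder through step 3:
After step 0 (start): Zoe
After step 1: Wendy
After step 2: Zoe
After step 3: Wendy

At step 3, the holder is Wendy.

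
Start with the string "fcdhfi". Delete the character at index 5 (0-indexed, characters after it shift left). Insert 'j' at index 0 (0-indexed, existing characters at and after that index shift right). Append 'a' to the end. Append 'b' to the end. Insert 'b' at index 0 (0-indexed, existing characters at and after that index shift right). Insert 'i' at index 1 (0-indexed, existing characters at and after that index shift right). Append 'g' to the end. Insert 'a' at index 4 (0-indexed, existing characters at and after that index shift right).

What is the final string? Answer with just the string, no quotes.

Answer: bijfacdhfabg

Derivation:
Applying each edit step by step:
Start: "fcdhfi"
Op 1 (delete idx 5 = 'i'): "fcdhfi" -> "fcdhf"
Op 2 (insert 'j' at idx 0): "fcdhf" -> "jfcdhf"
Op 3 (append 'a'): "jfcdhf" -> "jfcdhfa"
Op 4 (append 'b'): "jfcdhfa" -> "jfcdhfab"
Op 5 (insert 'b' at idx 0): "jfcdhfab" -> "bjfcdhfab"
Op 6 (insert 'i' at idx 1): "bjfcdhfab" -> "bijfcdhfab"
Op 7 (append 'g'): "bijfcdhfab" -> "bijfcdhfabg"
Op 8 (insert 'a' at idx 4): "bijfcdhfabg" -> "bijfacdhfabg"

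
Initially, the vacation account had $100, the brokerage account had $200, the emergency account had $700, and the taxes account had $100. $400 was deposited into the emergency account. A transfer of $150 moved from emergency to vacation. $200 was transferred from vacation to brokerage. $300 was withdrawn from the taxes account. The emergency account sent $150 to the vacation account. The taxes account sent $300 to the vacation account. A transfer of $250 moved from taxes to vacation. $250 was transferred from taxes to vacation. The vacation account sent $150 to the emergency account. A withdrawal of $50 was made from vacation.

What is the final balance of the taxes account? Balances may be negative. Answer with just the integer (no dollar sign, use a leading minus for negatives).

Answer: -1000

Derivation:
Tracking account balances step by step:
Start: vacation=100, brokerage=200, emergency=700, taxes=100
Event 1 (deposit 400 to emergency): emergency: 700 + 400 = 1100. Balances: vacation=100, brokerage=200, emergency=1100, taxes=100
Event 2 (transfer 150 emergency -> vacation): emergency: 1100 - 150 = 950, vacation: 100 + 150 = 250. Balances: vacation=250, brokerage=200, emergency=950, taxes=100
Event 3 (transfer 200 vacation -> brokerage): vacation: 250 - 200 = 50, brokerage: 200 + 200 = 400. Balances: vacation=50, brokerage=400, emergency=950, taxes=100
Event 4 (withdraw 300 from taxes): taxes: 100 - 300 = -200. Balances: vacation=50, brokerage=400, emergency=950, taxes=-200
Event 5 (transfer 150 emergency -> vacation): emergency: 950 - 150 = 800, vacation: 50 + 150 = 200. Balances: vacation=200, brokerage=400, emergency=800, taxes=-200
Event 6 (transfer 300 taxes -> vacation): taxes: -200 - 300 = -500, vacation: 200 + 300 = 500. Balances: vacation=500, brokerage=400, emergency=800, taxes=-500
Event 7 (transfer 250 taxes -> vacation): taxes: -500 - 250 = -750, vacation: 500 + 250 = 750. Balances: vacation=750, brokerage=400, emergency=800, taxes=-750
Event 8 (transfer 250 taxes -> vacation): taxes: -750 - 250 = -1000, vacation: 750 + 250 = 1000. Balances: vacation=1000, brokerage=400, emergency=800, taxes=-1000
Event 9 (transfer 150 vacation -> emergency): vacation: 1000 - 150 = 850, emergency: 800 + 150 = 950. Balances: vacation=850, brokerage=400, emergency=950, taxes=-1000
Event 10 (withdraw 50 from vacation): vacation: 850 - 50 = 800. Balances: vacation=800, brokerage=400, emergency=950, taxes=-1000

Final balance of taxes: -1000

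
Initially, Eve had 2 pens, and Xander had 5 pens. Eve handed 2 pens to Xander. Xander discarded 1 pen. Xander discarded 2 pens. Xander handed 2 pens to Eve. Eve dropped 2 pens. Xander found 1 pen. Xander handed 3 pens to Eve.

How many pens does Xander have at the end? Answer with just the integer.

Tracking counts step by step:
Start: Eve=2, Xander=5
Event 1 (Eve -> Xander, 2): Eve: 2 -> 0, Xander: 5 -> 7. State: Eve=0, Xander=7
Event 2 (Xander -1): Xander: 7 -> 6. State: Eve=0, Xander=6
Event 3 (Xander -2): Xander: 6 -> 4. State: Eve=0, Xander=4
Event 4 (Xander -> Eve, 2): Xander: 4 -> 2, Eve: 0 -> 2. State: Eve=2, Xander=2
Event 5 (Eve -2): Eve: 2 -> 0. State: Eve=0, Xander=2
Event 6 (Xander +1): Xander: 2 -> 3. State: Eve=0, Xander=3
Event 7 (Xander -> Eve, 3): Xander: 3 -> 0, Eve: 0 -> 3. State: Eve=3, Xander=0

Xander's final count: 0

Answer: 0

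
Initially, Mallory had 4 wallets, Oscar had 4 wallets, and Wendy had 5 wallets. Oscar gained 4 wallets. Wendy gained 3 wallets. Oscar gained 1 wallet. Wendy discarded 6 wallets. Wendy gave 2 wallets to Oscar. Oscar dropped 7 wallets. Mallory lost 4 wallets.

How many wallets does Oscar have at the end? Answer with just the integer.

Tracking counts step by step:
Start: Mallory=4, Oscar=4, Wendy=5
Event 1 (Oscar +4): Oscar: 4 -> 8. State: Mallory=4, Oscar=8, Wendy=5
Event 2 (Wendy +3): Wendy: 5 -> 8. State: Mallory=4, Oscar=8, Wendy=8
Event 3 (Oscar +1): Oscar: 8 -> 9. State: Mallory=4, Oscar=9, Wendy=8
Event 4 (Wendy -6): Wendy: 8 -> 2. State: Mallory=4, Oscar=9, Wendy=2
Event 5 (Wendy -> Oscar, 2): Wendy: 2 -> 0, Oscar: 9 -> 11. State: Mallory=4, Oscar=11, Wendy=0
Event 6 (Oscar -7): Oscar: 11 -> 4. State: Mallory=4, Oscar=4, Wendy=0
Event 7 (Mallory -4): Mallory: 4 -> 0. State: Mallory=0, Oscar=4, Wendy=0

Oscar's final count: 4

Answer: 4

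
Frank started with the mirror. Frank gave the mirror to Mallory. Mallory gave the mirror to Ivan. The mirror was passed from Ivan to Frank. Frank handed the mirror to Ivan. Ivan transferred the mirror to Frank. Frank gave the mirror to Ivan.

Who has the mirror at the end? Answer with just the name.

Answer: Ivan

Derivation:
Tracking the mirror through each event:
Start: Frank has the mirror.
After event 1: Mallory has the mirror.
After event 2: Ivan has the mirror.
After event 3: Frank has the mirror.
After event 4: Ivan has the mirror.
After event 5: Frank has the mirror.
After event 6: Ivan has the mirror.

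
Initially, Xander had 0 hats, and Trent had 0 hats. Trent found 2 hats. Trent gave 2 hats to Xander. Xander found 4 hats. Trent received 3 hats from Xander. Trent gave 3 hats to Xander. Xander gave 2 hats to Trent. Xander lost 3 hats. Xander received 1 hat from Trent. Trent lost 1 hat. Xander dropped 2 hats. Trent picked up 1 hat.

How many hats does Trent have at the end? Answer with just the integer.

Tracking counts step by step:
Start: Xander=0, Trent=0
Event 1 (Trent +2): Trent: 0 -> 2. State: Xander=0, Trent=2
Event 2 (Trent -> Xander, 2): Trent: 2 -> 0, Xander: 0 -> 2. State: Xander=2, Trent=0
Event 3 (Xander +4): Xander: 2 -> 6. State: Xander=6, Trent=0
Event 4 (Xander -> Trent, 3): Xander: 6 -> 3, Trent: 0 -> 3. State: Xander=3, Trent=3
Event 5 (Trent -> Xander, 3): Trent: 3 -> 0, Xander: 3 -> 6. State: Xander=6, Trent=0
Event 6 (Xander -> Trent, 2): Xander: 6 -> 4, Trent: 0 -> 2. State: Xander=4, Trent=2
Event 7 (Xander -3): Xander: 4 -> 1. State: Xander=1, Trent=2
Event 8 (Trent -> Xander, 1): Trent: 2 -> 1, Xander: 1 -> 2. State: Xander=2, Trent=1
Event 9 (Trent -1): Trent: 1 -> 0. State: Xander=2, Trent=0
Event 10 (Xander -2): Xander: 2 -> 0. State: Xander=0, Trent=0
Event 11 (Trent +1): Trent: 0 -> 1. State: Xander=0, Trent=1

Trent's final count: 1

Answer: 1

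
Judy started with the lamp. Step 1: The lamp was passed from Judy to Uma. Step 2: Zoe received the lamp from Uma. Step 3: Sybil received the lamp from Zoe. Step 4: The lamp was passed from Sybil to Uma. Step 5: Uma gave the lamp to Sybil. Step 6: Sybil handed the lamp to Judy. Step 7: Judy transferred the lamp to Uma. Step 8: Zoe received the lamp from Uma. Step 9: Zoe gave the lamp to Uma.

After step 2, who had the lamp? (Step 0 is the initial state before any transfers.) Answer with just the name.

Tracking the lamp holder through step 2:
After step 0 (start): Judy
After step 1: Uma
After step 2: Zoe

At step 2, the holder is Zoe.

Answer: Zoe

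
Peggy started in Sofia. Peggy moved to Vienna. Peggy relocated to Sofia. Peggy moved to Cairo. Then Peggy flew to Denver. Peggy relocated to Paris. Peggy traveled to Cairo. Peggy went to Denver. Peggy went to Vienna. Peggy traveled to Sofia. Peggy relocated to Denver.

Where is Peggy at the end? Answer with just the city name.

Answer: Denver

Derivation:
Tracking Peggy's location:
Start: Peggy is in Sofia.
After move 1: Sofia -> Vienna. Peggy is in Vienna.
After move 2: Vienna -> Sofia. Peggy is in Sofia.
After move 3: Sofia -> Cairo. Peggy is in Cairo.
After move 4: Cairo -> Denver. Peggy is in Denver.
After move 5: Denver -> Paris. Peggy is in Paris.
After move 6: Paris -> Cairo. Peggy is in Cairo.
After move 7: Cairo -> Denver. Peggy is in Denver.
After move 8: Denver -> Vienna. Peggy is in Vienna.
After move 9: Vienna -> Sofia. Peggy is in Sofia.
After move 10: Sofia -> Denver. Peggy is in Denver.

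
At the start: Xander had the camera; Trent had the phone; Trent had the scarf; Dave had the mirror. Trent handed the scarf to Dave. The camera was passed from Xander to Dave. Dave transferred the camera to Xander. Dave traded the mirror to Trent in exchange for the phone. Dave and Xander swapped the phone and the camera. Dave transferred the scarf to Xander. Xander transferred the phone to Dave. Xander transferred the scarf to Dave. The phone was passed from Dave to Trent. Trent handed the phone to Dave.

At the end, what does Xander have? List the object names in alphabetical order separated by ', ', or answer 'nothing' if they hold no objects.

Answer: nothing

Derivation:
Tracking all object holders:
Start: camera:Xander, phone:Trent, scarf:Trent, mirror:Dave
Event 1 (give scarf: Trent -> Dave). State: camera:Xander, phone:Trent, scarf:Dave, mirror:Dave
Event 2 (give camera: Xander -> Dave). State: camera:Dave, phone:Trent, scarf:Dave, mirror:Dave
Event 3 (give camera: Dave -> Xander). State: camera:Xander, phone:Trent, scarf:Dave, mirror:Dave
Event 4 (swap mirror<->phone: now mirror:Trent, phone:Dave). State: camera:Xander, phone:Dave, scarf:Dave, mirror:Trent
Event 5 (swap phone<->camera: now phone:Xander, camera:Dave). State: camera:Dave, phone:Xander, scarf:Dave, mirror:Trent
Event 6 (give scarf: Dave -> Xander). State: camera:Dave, phone:Xander, scarf:Xander, mirror:Trent
Event 7 (give phone: Xander -> Dave). State: camera:Dave, phone:Dave, scarf:Xander, mirror:Trent
Event 8 (give scarf: Xander -> Dave). State: camera:Dave, phone:Dave, scarf:Dave, mirror:Trent
Event 9 (give phone: Dave -> Trent). State: camera:Dave, phone:Trent, scarf:Dave, mirror:Trent
Event 10 (give phone: Trent -> Dave). State: camera:Dave, phone:Dave, scarf:Dave, mirror:Trent

Final state: camera:Dave, phone:Dave, scarf:Dave, mirror:Trent
Xander holds: (nothing).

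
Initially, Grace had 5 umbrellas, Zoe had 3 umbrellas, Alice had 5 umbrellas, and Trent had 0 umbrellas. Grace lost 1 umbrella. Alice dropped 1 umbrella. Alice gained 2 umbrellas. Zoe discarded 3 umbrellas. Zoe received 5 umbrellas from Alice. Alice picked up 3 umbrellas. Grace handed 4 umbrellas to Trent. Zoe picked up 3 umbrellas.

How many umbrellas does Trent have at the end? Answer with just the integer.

Tracking counts step by step:
Start: Grace=5, Zoe=3, Alice=5, Trent=0
Event 1 (Grace -1): Grace: 5 -> 4. State: Grace=4, Zoe=3, Alice=5, Trent=0
Event 2 (Alice -1): Alice: 5 -> 4. State: Grace=4, Zoe=3, Alice=4, Trent=0
Event 3 (Alice +2): Alice: 4 -> 6. State: Grace=4, Zoe=3, Alice=6, Trent=0
Event 4 (Zoe -3): Zoe: 3 -> 0. State: Grace=4, Zoe=0, Alice=6, Trent=0
Event 5 (Alice -> Zoe, 5): Alice: 6 -> 1, Zoe: 0 -> 5. State: Grace=4, Zoe=5, Alice=1, Trent=0
Event 6 (Alice +3): Alice: 1 -> 4. State: Grace=4, Zoe=5, Alice=4, Trent=0
Event 7 (Grace -> Trent, 4): Grace: 4 -> 0, Trent: 0 -> 4. State: Grace=0, Zoe=5, Alice=4, Trent=4
Event 8 (Zoe +3): Zoe: 5 -> 8. State: Grace=0, Zoe=8, Alice=4, Trent=4

Trent's final count: 4

Answer: 4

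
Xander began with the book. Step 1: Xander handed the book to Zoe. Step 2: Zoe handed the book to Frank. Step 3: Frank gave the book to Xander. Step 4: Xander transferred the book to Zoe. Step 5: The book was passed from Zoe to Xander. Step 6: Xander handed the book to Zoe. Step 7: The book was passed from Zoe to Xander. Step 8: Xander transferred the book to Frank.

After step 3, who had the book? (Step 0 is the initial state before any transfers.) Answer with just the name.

Tracking the book holder through step 3:
After step 0 (start): Xander
After step 1: Zoe
After step 2: Frank
After step 3: Xander

At step 3, the holder is Xander.

Answer: Xander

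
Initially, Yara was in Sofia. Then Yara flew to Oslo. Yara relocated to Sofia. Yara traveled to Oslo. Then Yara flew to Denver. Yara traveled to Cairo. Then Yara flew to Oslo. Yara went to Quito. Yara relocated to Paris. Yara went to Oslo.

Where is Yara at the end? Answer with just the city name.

Answer: Oslo

Derivation:
Tracking Yara's location:
Start: Yara is in Sofia.
After move 1: Sofia -> Oslo. Yara is in Oslo.
After move 2: Oslo -> Sofia. Yara is in Sofia.
After move 3: Sofia -> Oslo. Yara is in Oslo.
After move 4: Oslo -> Denver. Yara is in Denver.
After move 5: Denver -> Cairo. Yara is in Cairo.
After move 6: Cairo -> Oslo. Yara is in Oslo.
After move 7: Oslo -> Quito. Yara is in Quito.
After move 8: Quito -> Paris. Yara is in Paris.
After move 9: Paris -> Oslo. Yara is in Oslo.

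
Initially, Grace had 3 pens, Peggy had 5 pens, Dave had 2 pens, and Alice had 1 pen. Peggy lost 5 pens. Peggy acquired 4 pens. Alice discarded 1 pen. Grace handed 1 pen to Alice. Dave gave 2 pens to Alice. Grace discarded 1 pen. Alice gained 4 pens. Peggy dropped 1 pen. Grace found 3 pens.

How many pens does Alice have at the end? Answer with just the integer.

Answer: 7

Derivation:
Tracking counts step by step:
Start: Grace=3, Peggy=5, Dave=2, Alice=1
Event 1 (Peggy -5): Peggy: 5 -> 0. State: Grace=3, Peggy=0, Dave=2, Alice=1
Event 2 (Peggy +4): Peggy: 0 -> 4. State: Grace=3, Peggy=4, Dave=2, Alice=1
Event 3 (Alice -1): Alice: 1 -> 0. State: Grace=3, Peggy=4, Dave=2, Alice=0
Event 4 (Grace -> Alice, 1): Grace: 3 -> 2, Alice: 0 -> 1. State: Grace=2, Peggy=4, Dave=2, Alice=1
Event 5 (Dave -> Alice, 2): Dave: 2 -> 0, Alice: 1 -> 3. State: Grace=2, Peggy=4, Dave=0, Alice=3
Event 6 (Grace -1): Grace: 2 -> 1. State: Grace=1, Peggy=4, Dave=0, Alice=3
Event 7 (Alice +4): Alice: 3 -> 7. State: Grace=1, Peggy=4, Dave=0, Alice=7
Event 8 (Peggy -1): Peggy: 4 -> 3. State: Grace=1, Peggy=3, Dave=0, Alice=7
Event 9 (Grace +3): Grace: 1 -> 4. State: Grace=4, Peggy=3, Dave=0, Alice=7

Alice's final count: 7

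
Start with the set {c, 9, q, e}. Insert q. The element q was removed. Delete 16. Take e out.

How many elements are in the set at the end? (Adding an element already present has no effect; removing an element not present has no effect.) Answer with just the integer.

Tracking the set through each operation:
Start: {9, c, e, q}
Event 1 (add q): already present, no change. Set: {9, c, e, q}
Event 2 (remove q): removed. Set: {9, c, e}
Event 3 (remove 16): not present, no change. Set: {9, c, e}
Event 4 (remove e): removed. Set: {9, c}

Final set: {9, c} (size 2)

Answer: 2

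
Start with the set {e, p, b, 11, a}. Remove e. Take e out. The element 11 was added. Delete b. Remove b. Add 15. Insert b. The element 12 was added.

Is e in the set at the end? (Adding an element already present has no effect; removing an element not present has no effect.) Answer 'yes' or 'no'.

Answer: no

Derivation:
Tracking the set through each operation:
Start: {11, a, b, e, p}
Event 1 (remove e): removed. Set: {11, a, b, p}
Event 2 (remove e): not present, no change. Set: {11, a, b, p}
Event 3 (add 11): already present, no change. Set: {11, a, b, p}
Event 4 (remove b): removed. Set: {11, a, p}
Event 5 (remove b): not present, no change. Set: {11, a, p}
Event 6 (add 15): added. Set: {11, 15, a, p}
Event 7 (add b): added. Set: {11, 15, a, b, p}
Event 8 (add 12): added. Set: {11, 12, 15, a, b, p}

Final set: {11, 12, 15, a, b, p} (size 6)
e is NOT in the final set.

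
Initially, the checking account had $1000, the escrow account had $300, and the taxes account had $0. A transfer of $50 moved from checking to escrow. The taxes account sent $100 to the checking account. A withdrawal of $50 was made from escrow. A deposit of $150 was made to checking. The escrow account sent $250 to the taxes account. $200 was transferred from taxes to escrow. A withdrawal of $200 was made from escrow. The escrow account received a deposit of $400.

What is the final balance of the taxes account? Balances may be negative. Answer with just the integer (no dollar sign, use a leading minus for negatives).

Answer: -50

Derivation:
Tracking account balances step by step:
Start: checking=1000, escrow=300, taxes=0
Event 1 (transfer 50 checking -> escrow): checking: 1000 - 50 = 950, escrow: 300 + 50 = 350. Balances: checking=950, escrow=350, taxes=0
Event 2 (transfer 100 taxes -> checking): taxes: 0 - 100 = -100, checking: 950 + 100 = 1050. Balances: checking=1050, escrow=350, taxes=-100
Event 3 (withdraw 50 from escrow): escrow: 350 - 50 = 300. Balances: checking=1050, escrow=300, taxes=-100
Event 4 (deposit 150 to checking): checking: 1050 + 150 = 1200. Balances: checking=1200, escrow=300, taxes=-100
Event 5 (transfer 250 escrow -> taxes): escrow: 300 - 250 = 50, taxes: -100 + 250 = 150. Balances: checking=1200, escrow=50, taxes=150
Event 6 (transfer 200 taxes -> escrow): taxes: 150 - 200 = -50, escrow: 50 + 200 = 250. Balances: checking=1200, escrow=250, taxes=-50
Event 7 (withdraw 200 from escrow): escrow: 250 - 200 = 50. Balances: checking=1200, escrow=50, taxes=-50
Event 8 (deposit 400 to escrow): escrow: 50 + 400 = 450. Balances: checking=1200, escrow=450, taxes=-50

Final balance of taxes: -50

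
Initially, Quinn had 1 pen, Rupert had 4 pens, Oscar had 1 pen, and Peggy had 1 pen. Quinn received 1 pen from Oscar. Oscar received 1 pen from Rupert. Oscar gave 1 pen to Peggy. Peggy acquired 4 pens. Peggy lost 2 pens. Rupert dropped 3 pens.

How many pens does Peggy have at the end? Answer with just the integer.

Answer: 4

Derivation:
Tracking counts step by step:
Start: Quinn=1, Rupert=4, Oscar=1, Peggy=1
Event 1 (Oscar -> Quinn, 1): Oscar: 1 -> 0, Quinn: 1 -> 2. State: Quinn=2, Rupert=4, Oscar=0, Peggy=1
Event 2 (Rupert -> Oscar, 1): Rupert: 4 -> 3, Oscar: 0 -> 1. State: Quinn=2, Rupert=3, Oscar=1, Peggy=1
Event 3 (Oscar -> Peggy, 1): Oscar: 1 -> 0, Peggy: 1 -> 2. State: Quinn=2, Rupert=3, Oscar=0, Peggy=2
Event 4 (Peggy +4): Peggy: 2 -> 6. State: Quinn=2, Rupert=3, Oscar=0, Peggy=6
Event 5 (Peggy -2): Peggy: 6 -> 4. State: Quinn=2, Rupert=3, Oscar=0, Peggy=4
Event 6 (Rupert -3): Rupert: 3 -> 0. State: Quinn=2, Rupert=0, Oscar=0, Peggy=4

Peggy's final count: 4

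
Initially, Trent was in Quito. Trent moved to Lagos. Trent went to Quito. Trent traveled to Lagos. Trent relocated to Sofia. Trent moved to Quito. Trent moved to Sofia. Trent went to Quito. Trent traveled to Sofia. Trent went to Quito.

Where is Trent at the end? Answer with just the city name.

Tracking Trent's location:
Start: Trent is in Quito.
After move 1: Quito -> Lagos. Trent is in Lagos.
After move 2: Lagos -> Quito. Trent is in Quito.
After move 3: Quito -> Lagos. Trent is in Lagos.
After move 4: Lagos -> Sofia. Trent is in Sofia.
After move 5: Sofia -> Quito. Trent is in Quito.
After move 6: Quito -> Sofia. Trent is in Sofia.
After move 7: Sofia -> Quito. Trent is in Quito.
After move 8: Quito -> Sofia. Trent is in Sofia.
After move 9: Sofia -> Quito. Trent is in Quito.

Answer: Quito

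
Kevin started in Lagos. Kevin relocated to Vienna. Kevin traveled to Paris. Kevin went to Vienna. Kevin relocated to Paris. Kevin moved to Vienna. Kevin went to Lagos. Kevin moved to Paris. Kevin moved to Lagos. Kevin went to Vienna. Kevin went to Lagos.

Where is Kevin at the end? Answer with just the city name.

Answer: Lagos

Derivation:
Tracking Kevin's location:
Start: Kevin is in Lagos.
After move 1: Lagos -> Vienna. Kevin is in Vienna.
After move 2: Vienna -> Paris. Kevin is in Paris.
After move 3: Paris -> Vienna. Kevin is in Vienna.
After move 4: Vienna -> Paris. Kevin is in Paris.
After move 5: Paris -> Vienna. Kevin is in Vienna.
After move 6: Vienna -> Lagos. Kevin is in Lagos.
After move 7: Lagos -> Paris. Kevin is in Paris.
After move 8: Paris -> Lagos. Kevin is in Lagos.
After move 9: Lagos -> Vienna. Kevin is in Vienna.
After move 10: Vienna -> Lagos. Kevin is in Lagos.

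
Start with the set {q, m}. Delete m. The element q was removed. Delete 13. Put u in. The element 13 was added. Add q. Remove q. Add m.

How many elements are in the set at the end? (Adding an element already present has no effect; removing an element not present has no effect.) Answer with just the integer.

Answer: 3

Derivation:
Tracking the set through each operation:
Start: {m, q}
Event 1 (remove m): removed. Set: {q}
Event 2 (remove q): removed. Set: {}
Event 3 (remove 13): not present, no change. Set: {}
Event 4 (add u): added. Set: {u}
Event 5 (add 13): added. Set: {13, u}
Event 6 (add q): added. Set: {13, q, u}
Event 7 (remove q): removed. Set: {13, u}
Event 8 (add m): added. Set: {13, m, u}

Final set: {13, m, u} (size 3)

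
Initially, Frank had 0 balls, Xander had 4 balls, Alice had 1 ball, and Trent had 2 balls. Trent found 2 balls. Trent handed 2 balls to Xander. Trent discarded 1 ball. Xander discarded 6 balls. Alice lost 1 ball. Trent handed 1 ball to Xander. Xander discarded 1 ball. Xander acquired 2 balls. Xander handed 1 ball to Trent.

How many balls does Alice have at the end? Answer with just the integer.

Tracking counts step by step:
Start: Frank=0, Xander=4, Alice=1, Trent=2
Event 1 (Trent +2): Trent: 2 -> 4. State: Frank=0, Xander=4, Alice=1, Trent=4
Event 2 (Trent -> Xander, 2): Trent: 4 -> 2, Xander: 4 -> 6. State: Frank=0, Xander=6, Alice=1, Trent=2
Event 3 (Trent -1): Trent: 2 -> 1. State: Frank=0, Xander=6, Alice=1, Trent=1
Event 4 (Xander -6): Xander: 6 -> 0. State: Frank=0, Xander=0, Alice=1, Trent=1
Event 5 (Alice -1): Alice: 1 -> 0. State: Frank=0, Xander=0, Alice=0, Trent=1
Event 6 (Trent -> Xander, 1): Trent: 1 -> 0, Xander: 0 -> 1. State: Frank=0, Xander=1, Alice=0, Trent=0
Event 7 (Xander -1): Xander: 1 -> 0. State: Frank=0, Xander=0, Alice=0, Trent=0
Event 8 (Xander +2): Xander: 0 -> 2. State: Frank=0, Xander=2, Alice=0, Trent=0
Event 9 (Xander -> Trent, 1): Xander: 2 -> 1, Trent: 0 -> 1. State: Frank=0, Xander=1, Alice=0, Trent=1

Alice's final count: 0

Answer: 0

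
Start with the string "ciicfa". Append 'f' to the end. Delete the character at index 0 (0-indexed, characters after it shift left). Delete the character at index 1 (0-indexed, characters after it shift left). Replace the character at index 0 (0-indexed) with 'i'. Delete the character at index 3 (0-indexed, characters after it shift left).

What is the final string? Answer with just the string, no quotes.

Applying each edit step by step:
Start: "ciicfa"
Op 1 (append 'f'): "ciicfa" -> "ciicfaf"
Op 2 (delete idx 0 = 'c'): "ciicfaf" -> "iicfaf"
Op 3 (delete idx 1 = 'i'): "iicfaf" -> "icfaf"
Op 4 (replace idx 0: 'i' -> 'i'): "icfaf" -> "icfaf"
Op 5 (delete idx 3 = 'a'): "icfaf" -> "icff"

Answer: icff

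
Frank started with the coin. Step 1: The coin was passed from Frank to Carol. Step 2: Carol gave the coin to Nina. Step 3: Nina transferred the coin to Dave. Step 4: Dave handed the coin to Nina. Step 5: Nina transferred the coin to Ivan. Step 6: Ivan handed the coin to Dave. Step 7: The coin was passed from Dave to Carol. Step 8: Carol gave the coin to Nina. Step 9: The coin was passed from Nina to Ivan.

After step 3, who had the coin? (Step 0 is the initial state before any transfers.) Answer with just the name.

Answer: Dave

Derivation:
Tracking the coin holder through step 3:
After step 0 (start): Frank
After step 1: Carol
After step 2: Nina
After step 3: Dave

At step 3, the holder is Dave.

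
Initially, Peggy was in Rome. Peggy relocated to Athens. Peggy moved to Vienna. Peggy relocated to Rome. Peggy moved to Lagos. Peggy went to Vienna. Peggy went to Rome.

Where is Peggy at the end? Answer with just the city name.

Tracking Peggy's location:
Start: Peggy is in Rome.
After move 1: Rome -> Athens. Peggy is in Athens.
After move 2: Athens -> Vienna. Peggy is in Vienna.
After move 3: Vienna -> Rome. Peggy is in Rome.
After move 4: Rome -> Lagos. Peggy is in Lagos.
After move 5: Lagos -> Vienna. Peggy is in Vienna.
After move 6: Vienna -> Rome. Peggy is in Rome.

Answer: Rome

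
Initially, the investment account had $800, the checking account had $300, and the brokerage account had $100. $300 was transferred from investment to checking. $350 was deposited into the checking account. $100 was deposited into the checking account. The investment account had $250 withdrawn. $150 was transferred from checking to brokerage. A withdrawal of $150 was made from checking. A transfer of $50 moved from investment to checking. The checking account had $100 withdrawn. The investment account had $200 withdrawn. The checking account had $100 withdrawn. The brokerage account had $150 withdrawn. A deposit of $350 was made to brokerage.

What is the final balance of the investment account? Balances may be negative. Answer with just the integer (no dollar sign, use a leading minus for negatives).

Tracking account balances step by step:
Start: investment=800, checking=300, brokerage=100
Event 1 (transfer 300 investment -> checking): investment: 800 - 300 = 500, checking: 300 + 300 = 600. Balances: investment=500, checking=600, brokerage=100
Event 2 (deposit 350 to checking): checking: 600 + 350 = 950. Balances: investment=500, checking=950, brokerage=100
Event 3 (deposit 100 to checking): checking: 950 + 100 = 1050. Balances: investment=500, checking=1050, brokerage=100
Event 4 (withdraw 250 from investment): investment: 500 - 250 = 250. Balances: investment=250, checking=1050, brokerage=100
Event 5 (transfer 150 checking -> brokerage): checking: 1050 - 150 = 900, brokerage: 100 + 150 = 250. Balances: investment=250, checking=900, brokerage=250
Event 6 (withdraw 150 from checking): checking: 900 - 150 = 750. Balances: investment=250, checking=750, brokerage=250
Event 7 (transfer 50 investment -> checking): investment: 250 - 50 = 200, checking: 750 + 50 = 800. Balances: investment=200, checking=800, brokerage=250
Event 8 (withdraw 100 from checking): checking: 800 - 100 = 700. Balances: investment=200, checking=700, brokerage=250
Event 9 (withdraw 200 from investment): investment: 200 - 200 = 0. Balances: investment=0, checking=700, brokerage=250
Event 10 (withdraw 100 from checking): checking: 700 - 100 = 600. Balances: investment=0, checking=600, brokerage=250
Event 11 (withdraw 150 from brokerage): brokerage: 250 - 150 = 100. Balances: investment=0, checking=600, brokerage=100
Event 12 (deposit 350 to brokerage): brokerage: 100 + 350 = 450. Balances: investment=0, checking=600, brokerage=450

Final balance of investment: 0

Answer: 0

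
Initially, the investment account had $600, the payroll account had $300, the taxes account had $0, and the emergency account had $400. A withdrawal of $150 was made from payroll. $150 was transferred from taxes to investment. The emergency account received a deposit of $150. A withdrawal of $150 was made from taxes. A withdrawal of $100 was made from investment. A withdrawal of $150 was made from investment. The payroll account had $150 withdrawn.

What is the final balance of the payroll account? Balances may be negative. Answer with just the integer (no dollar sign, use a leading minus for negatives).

Answer: 0

Derivation:
Tracking account balances step by step:
Start: investment=600, payroll=300, taxes=0, emergency=400
Event 1 (withdraw 150 from payroll): payroll: 300 - 150 = 150. Balances: investment=600, payroll=150, taxes=0, emergency=400
Event 2 (transfer 150 taxes -> investment): taxes: 0 - 150 = -150, investment: 600 + 150 = 750. Balances: investment=750, payroll=150, taxes=-150, emergency=400
Event 3 (deposit 150 to emergency): emergency: 400 + 150 = 550. Balances: investment=750, payroll=150, taxes=-150, emergency=550
Event 4 (withdraw 150 from taxes): taxes: -150 - 150 = -300. Balances: investment=750, payroll=150, taxes=-300, emergency=550
Event 5 (withdraw 100 from investment): investment: 750 - 100 = 650. Balances: investment=650, payroll=150, taxes=-300, emergency=550
Event 6 (withdraw 150 from investment): investment: 650 - 150 = 500. Balances: investment=500, payroll=150, taxes=-300, emergency=550
Event 7 (withdraw 150 from payroll): payroll: 150 - 150 = 0. Balances: investment=500, payroll=0, taxes=-300, emergency=550

Final balance of payroll: 0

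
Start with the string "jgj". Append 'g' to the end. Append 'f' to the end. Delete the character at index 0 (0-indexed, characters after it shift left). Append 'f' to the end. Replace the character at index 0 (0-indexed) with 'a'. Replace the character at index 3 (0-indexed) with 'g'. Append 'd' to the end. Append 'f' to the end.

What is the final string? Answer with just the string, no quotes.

Answer: ajggfdf

Derivation:
Applying each edit step by step:
Start: "jgj"
Op 1 (append 'g'): "jgj" -> "jgjg"
Op 2 (append 'f'): "jgjg" -> "jgjgf"
Op 3 (delete idx 0 = 'j'): "jgjgf" -> "gjgf"
Op 4 (append 'f'): "gjgf" -> "gjgff"
Op 5 (replace idx 0: 'g' -> 'a'): "gjgff" -> "ajgff"
Op 6 (replace idx 3: 'f' -> 'g'): "ajgff" -> "ajggf"
Op 7 (append 'd'): "ajggf" -> "ajggfd"
Op 8 (append 'f'): "ajggfd" -> "ajggfdf"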